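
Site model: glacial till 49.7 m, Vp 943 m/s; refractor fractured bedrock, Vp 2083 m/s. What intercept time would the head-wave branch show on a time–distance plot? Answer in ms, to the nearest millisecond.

tᵢ = 2h·√(V₂²−V₁²)/(V₁V₂).
√(V₂²−V₁²) = √(2083²−943²) = 1857.3 m/s.
tᵢ = 2·49.7·1857.3/(943·2083) = 0.09399 s.

94 ms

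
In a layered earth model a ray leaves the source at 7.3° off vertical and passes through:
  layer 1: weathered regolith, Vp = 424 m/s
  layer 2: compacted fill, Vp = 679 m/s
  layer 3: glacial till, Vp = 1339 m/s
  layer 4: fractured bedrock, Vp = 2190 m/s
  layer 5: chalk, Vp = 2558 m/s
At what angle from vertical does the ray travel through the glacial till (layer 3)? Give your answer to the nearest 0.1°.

Snell's law across each interface conserves sin θ / V, so sin θ_3 = V_3·sin θ₁/V₁.
sin θ_3 = 1339 × sin 7.3° / 424 = 0.4013.
θ_3 = 23.66° from the vertical.

23.7°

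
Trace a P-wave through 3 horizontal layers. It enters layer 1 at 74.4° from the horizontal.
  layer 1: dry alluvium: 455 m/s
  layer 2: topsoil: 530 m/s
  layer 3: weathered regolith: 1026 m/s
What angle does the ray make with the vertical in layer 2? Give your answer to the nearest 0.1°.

18.3°

From the normal: θ₁ = 90° − 74.4° = 15.6°.
Ray parameter p = sin 15.6° / 455 = 5.9103e-04 s/m.
sin θ_2 = p·V_2 = 5.9103e-04 × 530 = 0.3132.
θ_2 = 18.26° from the vertical.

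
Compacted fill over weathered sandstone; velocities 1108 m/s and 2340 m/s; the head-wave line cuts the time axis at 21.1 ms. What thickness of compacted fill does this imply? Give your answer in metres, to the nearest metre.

θ_c = arcsin(1108/2340) = 28.26°; cos θ_c = 0.8808.
tᵢ = 2h cos θ_c/V₁ ⇒ h = tᵢ·V₁/(2 cos θ_c) = 0.0211·1108/(2·0.8808) = 13.27 m.

13 m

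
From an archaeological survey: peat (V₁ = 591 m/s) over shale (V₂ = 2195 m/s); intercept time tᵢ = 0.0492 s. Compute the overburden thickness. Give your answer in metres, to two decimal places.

15.10 m

h = tᵢ·V₁·V₂ / (2·√(V₂²−V₁²)).
√(V₂²−V₁²) = √(2195² − 591²) = 2113.9 m/s.
h = 0.0492 s × 591 × 2195 / (2 × 2113.9) = 15.10 m.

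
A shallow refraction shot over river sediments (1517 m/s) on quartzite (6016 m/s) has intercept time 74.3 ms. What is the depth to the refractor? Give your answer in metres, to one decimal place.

58.2 m

θ_c = arcsin(1517/6016) = 14.61°; cos θ_c = 0.9677.
tᵢ = 2h cos θ_c/V₁ ⇒ h = tᵢ·V₁/(2 cos θ_c) = 0.0743·1517/(2·0.9677) = 58.24 m.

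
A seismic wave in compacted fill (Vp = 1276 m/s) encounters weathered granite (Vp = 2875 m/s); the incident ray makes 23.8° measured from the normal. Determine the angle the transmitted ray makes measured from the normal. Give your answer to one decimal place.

sin θ₁/V₁ = sin θ₂/V₂ ⇒ sin θ₂ = 2875·sin 23.8°/1276 = 2875·0.4035/1276 = 0.9092.
θ₂ = sin⁻¹(0.9092) = 65.40° (from vertical).

65.4°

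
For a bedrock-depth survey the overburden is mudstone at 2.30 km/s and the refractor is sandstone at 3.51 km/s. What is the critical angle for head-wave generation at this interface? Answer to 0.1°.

40.9°

At critical incidence the refracted ray runs along the interface (θ₂ = 90°), so sin θ_c = V₁/V₂.
θ_c = arcsin(2.30/3.51) = arcsin 0.6553 = 40.94°.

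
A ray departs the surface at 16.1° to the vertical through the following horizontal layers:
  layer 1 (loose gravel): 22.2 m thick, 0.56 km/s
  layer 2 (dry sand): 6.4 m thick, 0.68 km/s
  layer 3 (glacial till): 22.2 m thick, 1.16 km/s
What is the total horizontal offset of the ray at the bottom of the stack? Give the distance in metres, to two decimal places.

24.28 m

Apply Snell's law at each interface; in layer i the horizontal offset is hᵢ·tan θᵢ.
Layer 1: θ = 16.10°; offset = 22.2·tan 16.10° = 6.4077 m.
Layer 2: sin θ = 0.68·sin 16.1°/0.56 = 0.3367, θ = 19.68°; offset = 6.4·tan 19.68° = 2.2888 m.
Layer 3: sin θ = 1.16·sin 16.1°/0.56 = 0.5744, θ = 35.06°; offset = 22.2·tan 35.06° = 15.5794 m.
Total horizontal offset = 24.2759 m.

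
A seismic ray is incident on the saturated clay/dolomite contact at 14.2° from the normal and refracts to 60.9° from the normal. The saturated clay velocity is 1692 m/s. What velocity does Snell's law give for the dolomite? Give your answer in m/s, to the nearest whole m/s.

6027 m/s

sin 14.2° = 0.2453; sin 60.9° = 0.8738.
V₂ = V₁·(sin θ₂/sin θ₁) = 1692·(0.8738/0.2453) = 6026.82 m/s.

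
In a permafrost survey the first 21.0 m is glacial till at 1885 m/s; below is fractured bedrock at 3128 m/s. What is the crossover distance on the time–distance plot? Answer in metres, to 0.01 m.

x_cross = 2h·√((V₂+V₁)/(V₂−V₁)).
(V₂+V₁)/(V₂−V₁) = (3128+1885)/(3128−1885) = 4.0330; √ = 2.0082.
x_cross = 2·21.0·2.0082 = 84.35 m.

84.35 m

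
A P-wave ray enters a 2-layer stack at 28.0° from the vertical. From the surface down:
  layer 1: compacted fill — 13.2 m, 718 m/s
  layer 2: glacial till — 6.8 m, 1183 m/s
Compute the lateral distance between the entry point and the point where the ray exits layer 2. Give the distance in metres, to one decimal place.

15.3 m

Ray parameter p = sin 28.0° / 718 m/s = 6.5386e-04 s/m.
Layer 1: θ = 28.00°; offset = 13.2·tan 28.00° = 7.019 m.
Layer 2: sin θ = p·1183 = 0.7735 → θ = 50.67°; offset = 6.8·tan 50.67° = 8.299 m.
Summing the layer offsets gives 15.318 m.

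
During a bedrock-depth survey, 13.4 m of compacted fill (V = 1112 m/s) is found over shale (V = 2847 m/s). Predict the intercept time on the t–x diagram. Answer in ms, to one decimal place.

22.2 ms

tᵢ = 2h·√(V₂²−V₁²)/(V₁V₂).
√(V₂²−V₁²) = √(2847²−1112²) = 2620.9 m/s.
tᵢ = 2·13.4·2620.9/(1112·2847) = 0.02219 s.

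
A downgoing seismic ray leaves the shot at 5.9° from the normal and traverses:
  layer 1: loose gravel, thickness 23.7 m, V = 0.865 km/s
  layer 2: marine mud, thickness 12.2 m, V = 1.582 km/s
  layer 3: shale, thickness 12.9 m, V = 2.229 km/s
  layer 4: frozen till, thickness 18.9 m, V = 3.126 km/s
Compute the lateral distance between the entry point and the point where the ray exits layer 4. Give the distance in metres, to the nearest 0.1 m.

15.9 m

Apply Snell's law at each interface; in layer i the horizontal offset is hᵢ·tan θᵢ.
Layer 1: θ = 5.90°; offset = 23.7·tan 5.90° = 2.449 m.
Layer 2: sin θ = 1.582·sin 5.9°/0.865 = 0.1880, θ = 10.84°; offset = 12.2·tan 10.84° = 2.335 m.
Layer 3: sin θ = 2.229·sin 5.9°/0.865 = 0.2649, θ = 15.36°; offset = 12.9·tan 15.36° = 3.544 m.
Layer 4: sin θ = 3.126·sin 5.9°/0.865 = 0.3715, θ = 21.81°; offset = 18.9·tan 21.81° = 7.562 m.
Total horizontal offset = 15.890 m.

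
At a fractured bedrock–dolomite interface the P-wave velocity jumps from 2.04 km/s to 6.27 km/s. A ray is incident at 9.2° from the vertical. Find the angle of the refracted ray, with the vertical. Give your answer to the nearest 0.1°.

Snell's law: sin θ₂ = (V₂/V₁)·sin θ₁ = (6.27/2.04)·sin 9.2° = 0.4914.
θ₂ = arcsin 0.4914 = 29.43° from the normal.

29.4°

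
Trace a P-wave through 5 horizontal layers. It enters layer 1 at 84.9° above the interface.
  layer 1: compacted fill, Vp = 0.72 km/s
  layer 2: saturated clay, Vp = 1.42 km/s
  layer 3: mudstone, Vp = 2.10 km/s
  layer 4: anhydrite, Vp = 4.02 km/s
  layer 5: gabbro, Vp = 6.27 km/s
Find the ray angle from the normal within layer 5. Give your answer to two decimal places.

50.73°

From the normal: θ₁ = 90° − 84.9° = 5.1°.
Snell's law across each interface conserves sin θ / V, so sin θ_5 = V_5·sin θ₁/V₁.
sin θ_5 = 6.27 × sin 5.1° / 0.72 = 0.7741.
θ_5 = arcsin 0.7741 = 50.73°.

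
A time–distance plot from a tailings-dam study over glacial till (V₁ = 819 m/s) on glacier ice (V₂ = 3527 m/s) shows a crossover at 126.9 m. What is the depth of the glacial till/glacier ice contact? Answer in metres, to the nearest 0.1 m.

h = (x_cross/2)·√((V₂−V₁)/(V₂+V₁)).
(V₂−V₁)/(V₂+V₁) = (3527−819)/(3527+819) = 0.6231; √ = 0.7894.
h = (126.9/2)·0.7894 = 50.09 m.

50.1 m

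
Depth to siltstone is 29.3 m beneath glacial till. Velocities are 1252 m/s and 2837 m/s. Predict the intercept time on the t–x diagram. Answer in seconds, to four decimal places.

tᵢ = 2h·√(V₂²−V₁²)/(V₁V₂).
√(V₂²−V₁²) = √(2837²−1252²) = 2545.8 m/s.
tᵢ = 2·29.3·2545.8/(1252·2837) = 0.04200 s.

0.0420 s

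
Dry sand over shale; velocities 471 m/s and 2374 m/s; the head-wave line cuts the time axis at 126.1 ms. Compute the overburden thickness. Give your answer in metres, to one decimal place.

h = tᵢ·V₁·V₂ / (2·√(V₂²−V₁²)).
√(V₂²−V₁²) = √(2374² − 471²) = 2326.8 m/s.
h = 0.1261 s × 471 × 2374 / (2 × 2326.8) = 30.30 m.

30.3 m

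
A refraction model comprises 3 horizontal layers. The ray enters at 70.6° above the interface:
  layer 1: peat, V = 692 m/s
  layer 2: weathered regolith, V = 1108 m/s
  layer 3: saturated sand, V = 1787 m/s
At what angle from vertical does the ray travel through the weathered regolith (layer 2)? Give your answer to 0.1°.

From the normal: θ₁ = 90° − 70.6° = 19.4°.
Ray parameter p = sin 19.4° / 692 = 4.8000e-04 s/m.
sin θ_2 = p·V_2 = 4.8000e-04 × 1108 = 0.5318.
θ_2 = arcsin 0.5318 = 32.13°.

32.1°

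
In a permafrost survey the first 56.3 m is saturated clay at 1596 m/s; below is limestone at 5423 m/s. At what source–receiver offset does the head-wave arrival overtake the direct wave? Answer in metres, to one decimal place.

152.5 m

θ_c = arcsin(1596/5423) = 17.12°, so cos θ_c = 0.9557 and tᵢ = 2h cos θ_c/V₁ = 0.0674 s.
At crossover x/V₁ = x/V₂ + tᵢ ⇒ x = tᵢ/(1/V₁ − 1/V₂) = 0.06743/(6.2657e-04 − 1.8440e-04) = 152.49 m.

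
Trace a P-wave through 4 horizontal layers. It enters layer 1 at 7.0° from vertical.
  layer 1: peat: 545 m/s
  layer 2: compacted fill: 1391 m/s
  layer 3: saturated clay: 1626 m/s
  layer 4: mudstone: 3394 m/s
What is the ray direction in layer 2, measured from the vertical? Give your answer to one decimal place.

Ray parameter p = sin 7.0° / 545 = 2.2361e-04 s/m.
sin θ_2 = p·V_2 = 2.2361e-04 × 1391 = 0.3110.
θ_2 = 18.12° from the vertical.

18.1°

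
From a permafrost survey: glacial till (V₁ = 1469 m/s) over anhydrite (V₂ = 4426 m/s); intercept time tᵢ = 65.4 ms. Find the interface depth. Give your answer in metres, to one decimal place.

50.9 m

θ_c = arcsin(1469/4426) = 19.38°; cos θ_c = 0.9433.
tᵢ = 2h cos θ_c/V₁ ⇒ h = tᵢ·V₁/(2 cos θ_c) = 0.0654·1469/(2·0.9433) = 50.92 m.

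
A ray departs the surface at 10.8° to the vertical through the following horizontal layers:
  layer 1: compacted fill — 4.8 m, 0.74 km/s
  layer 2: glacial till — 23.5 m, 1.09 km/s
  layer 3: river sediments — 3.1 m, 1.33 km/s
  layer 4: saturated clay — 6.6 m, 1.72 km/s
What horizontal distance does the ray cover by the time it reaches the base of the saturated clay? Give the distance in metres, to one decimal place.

12.0 m

Ray parameter p = sin 10.8° / 0.74 km/s = 2.5322e-01 s/km.
Layer 1: θ = 10.80°; offset = 4.8·tan 10.80° = 0.916 m.
Layer 2: sin θ = p·1.09 = 0.2760 → θ = 16.02°; offset = 23.5·tan 16.02° = 6.748 m.
Layer 3: sin θ = p·1.33 = 0.3368 → θ = 19.68°; offset = 3.1·tan 19.68° = 1.109 m.
Layer 4: sin θ = p·1.72 = 0.4355 → θ = 25.82°; offset = 6.6·tan 25.82° = 3.193 m.
Total horizontal offset = 11.966 m.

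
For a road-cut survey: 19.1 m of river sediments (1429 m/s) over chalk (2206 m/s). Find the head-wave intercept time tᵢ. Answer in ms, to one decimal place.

20.4 ms

tᵢ = 2h·√(V₂²−V₁²)/(V₁V₂).
√(V₂²−V₁²) = √(2206²−1429²) = 1680.6 m/s.
tᵢ = 2·19.1·1680.6/(1429·2206) = 0.02037 s.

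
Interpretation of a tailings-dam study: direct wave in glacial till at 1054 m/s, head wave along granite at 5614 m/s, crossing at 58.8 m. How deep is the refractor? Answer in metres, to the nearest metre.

h = (x_cross/2)·√((V₂−V₁)/(V₂+V₁)).
(V₂−V₁)/(V₂+V₁) = (5614−1054)/(5614+1054) = 0.6839; √ = 0.8270.
h = (58.8/2)·0.8270 = 24.31 m.

24 m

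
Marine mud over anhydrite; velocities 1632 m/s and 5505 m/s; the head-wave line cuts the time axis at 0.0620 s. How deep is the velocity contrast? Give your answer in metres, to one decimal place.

h = tᵢ·V₁·V₂ / (2·√(V₂²−V₁²)).
√(V₂²−V₁²) = √(5505² − 1632²) = 5257.5 m/s.
h = 0.062 s × 1632 × 5505 / (2 × 5257.5) = 52.97 m.

53.0 m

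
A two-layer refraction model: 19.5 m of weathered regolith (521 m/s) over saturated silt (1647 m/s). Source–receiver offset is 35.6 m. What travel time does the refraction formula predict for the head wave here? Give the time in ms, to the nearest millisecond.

93 ms

θ_c = arcsin(V₁/V₂) = arcsin(521/1647) = 18.44°, cos θ_c = 0.9486.
Intercept time tᵢ = 2h cos θ_c / V₁ = 2·19.5·0.9486/521 = 0.07101 s.
t = x/V₂ + tᵢ = 35.6/1647 + 0.07101 = 0.09263 s.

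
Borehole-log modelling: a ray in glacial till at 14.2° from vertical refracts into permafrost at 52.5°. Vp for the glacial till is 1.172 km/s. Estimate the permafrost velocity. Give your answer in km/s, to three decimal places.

3.790 km/s

Snell's law: sin 14.2°/V₁ = sin 52.5°/V₂.
V₂ = V₁·sin 52.5°/sin 14.2° = 1.172 × 3.2341 = 3.790 km/s.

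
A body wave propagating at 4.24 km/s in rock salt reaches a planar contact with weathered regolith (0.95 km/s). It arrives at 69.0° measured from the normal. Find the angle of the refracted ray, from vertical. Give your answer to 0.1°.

sin θ₁/V₁ = sin θ₂/V₂ ⇒ sin θ₂ = 0.95·sin 69.0°/4.24 = 0.95·0.9336/4.24 = 0.2092.
θ₂ = sin⁻¹(0.2092) = 12.07° (from vertical).

12.1°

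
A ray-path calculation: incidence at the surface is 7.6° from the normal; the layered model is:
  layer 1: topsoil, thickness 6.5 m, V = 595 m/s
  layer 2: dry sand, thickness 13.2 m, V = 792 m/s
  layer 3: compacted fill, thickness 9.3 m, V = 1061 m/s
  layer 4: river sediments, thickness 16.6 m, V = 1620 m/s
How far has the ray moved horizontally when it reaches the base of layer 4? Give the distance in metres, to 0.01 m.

Apply Snell's law at each interface; in layer i the horizontal offset is hᵢ·tan θᵢ.
Layer 1: θ = 7.60°; offset = 6.5·tan 7.60° = 0.8673 m.
Layer 2: sin θ = 792·sin 7.6°/595 = 0.1760, θ = 10.14°; offset = 13.2·tan 10.14° = 2.3607 m.
Layer 3: sin θ = 1061·sin 7.6°/595 = 0.2358, θ = 13.64°; offset = 9.3·tan 13.64° = 2.2570 m.
Layer 4: sin θ = 1620·sin 7.6°/595 = 0.3601, θ = 21.11°; offset = 16.6·tan 21.11° = 6.4074 m.
Summing the layer offsets gives 11.8923 m.

11.89 m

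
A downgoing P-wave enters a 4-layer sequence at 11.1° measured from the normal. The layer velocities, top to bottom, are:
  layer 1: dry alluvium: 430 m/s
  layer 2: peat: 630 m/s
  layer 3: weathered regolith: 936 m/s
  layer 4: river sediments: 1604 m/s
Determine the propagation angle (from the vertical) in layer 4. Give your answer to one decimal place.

45.9°

Snell's law across each interface conserves sin θ / V, so sin θ_4 = V_4·sin θ₁/V₁.
sin θ_4 = 1604 × sin 11.1° / 430 = 0.7182.
θ_4 = arcsin 0.7182 = 45.90°.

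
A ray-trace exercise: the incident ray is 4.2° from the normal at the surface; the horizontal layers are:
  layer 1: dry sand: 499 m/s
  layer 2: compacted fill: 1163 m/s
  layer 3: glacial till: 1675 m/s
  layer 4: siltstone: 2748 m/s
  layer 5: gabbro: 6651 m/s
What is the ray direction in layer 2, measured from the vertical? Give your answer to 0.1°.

Snell's law across each interface conserves sin θ / V, so sin θ_2 = V_2·sin θ₁/V₁.
sin θ_2 = 1163 × sin 4.2° / 499 = 0.1707.
θ_2 = arcsin 0.1707 = 9.83°.

9.8°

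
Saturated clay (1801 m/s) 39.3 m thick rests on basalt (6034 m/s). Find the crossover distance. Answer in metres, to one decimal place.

x_cross = 2h·√((V₂+V₁)/(V₂−V₁)).
(V₂+V₁)/(V₂−V₁) = (6034+1801)/(6034−1801) = 1.8509; √ = 1.3605.
x_cross = 2·39.3·1.3605 = 106.93 m.

106.9 m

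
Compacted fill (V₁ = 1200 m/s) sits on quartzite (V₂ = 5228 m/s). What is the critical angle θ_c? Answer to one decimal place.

At critical incidence the refracted ray runs along the interface (θ₂ = 90°), so sin θ_c = V₁/V₂.
θ_c = arcsin(1200/5228) = arcsin 0.2295 = 13.27°.

13.3°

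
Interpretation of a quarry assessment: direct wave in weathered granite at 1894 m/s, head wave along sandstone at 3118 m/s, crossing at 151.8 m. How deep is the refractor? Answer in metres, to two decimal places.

37.51 m

h = (x_cross/2)·√((V₂−V₁)/(V₂+V₁)).
(V₂−V₁)/(V₂+V₁) = (3118−1894)/(3118+1894) = 0.2442; √ = 0.4942.
h = (151.8/2)·0.4942 = 37.51 m.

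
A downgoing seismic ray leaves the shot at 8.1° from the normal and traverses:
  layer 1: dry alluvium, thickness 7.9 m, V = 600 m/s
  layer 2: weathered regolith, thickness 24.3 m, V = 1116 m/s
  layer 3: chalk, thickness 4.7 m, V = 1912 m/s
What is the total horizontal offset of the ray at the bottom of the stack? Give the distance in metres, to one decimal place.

p = sin θ₁/V₁ = sin 8.1°/600 = 2.3484e-04 s/m is conserved through the stack.
Layer 1: θ = 8.10°; offset = 7.9·tan 8.10° = 1.124 m.
Layer 2: sin θ = p·1116 = 0.2621 → θ = 15.19°; offset = 24.3·tan 15.19° = 6.599 m.
Layer 3: sin θ = p·1912 = 0.4490 → θ = 26.68°; offset = 4.7·tan 26.68° = 2.362 m.
Total horizontal offset = 10.085 m.

10.1 m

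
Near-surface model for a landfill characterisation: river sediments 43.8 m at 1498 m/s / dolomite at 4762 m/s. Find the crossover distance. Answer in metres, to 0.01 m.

121.32 m

θ_c = arcsin(1498/4762) = 18.34°, so cos θ_c = 0.9492 and tᵢ = 2h cos θ_c/V₁ = 0.0555 s.
At crossover x/V₁ = x/V₂ + tᵢ ⇒ x = tᵢ/(1/V₁ − 1/V₂) = 0.05551/(6.6756e-04 − 2.1000e-04) = 121.32 m.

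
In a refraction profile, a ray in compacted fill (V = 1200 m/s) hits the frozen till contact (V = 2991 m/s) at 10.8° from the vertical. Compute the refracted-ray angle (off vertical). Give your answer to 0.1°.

27.8°

Snell's law: sin θ₂ = (V₂/V₁)·sin θ₁ = (2991/1200)·sin 10.8° = 0.4670.
θ₂ = sin⁻¹(0.4670) = 27.84° (from vertical).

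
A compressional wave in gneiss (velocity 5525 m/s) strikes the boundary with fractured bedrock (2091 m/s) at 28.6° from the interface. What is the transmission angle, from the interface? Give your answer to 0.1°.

70.6°

Angle from the normal: 90° − 28.6° = 61.4°.
sin θ₁/V₁ = sin θ₂/V₂ ⇒ sin θ₂ = 2091·sin 61.4°/5525 = 2091·0.8780/5525 = 0.3323.
θ₂ = arcsin 0.3323 = 19.41° from the normal.
From the interface: 90° − 19.41° = 70.59°.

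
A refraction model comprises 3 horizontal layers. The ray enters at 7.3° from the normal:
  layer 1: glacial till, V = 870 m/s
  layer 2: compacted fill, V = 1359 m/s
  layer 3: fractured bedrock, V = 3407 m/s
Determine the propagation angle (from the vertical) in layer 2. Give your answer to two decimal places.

Ray parameter p = sin 7.3° / 870 = 1.4605e-04 s/m.
sin θ_2 = p·V_2 = 1.4605e-04 × 1359 = 0.1985.
θ_2 = arcsin 0.1985 = 11.45°.

11.45°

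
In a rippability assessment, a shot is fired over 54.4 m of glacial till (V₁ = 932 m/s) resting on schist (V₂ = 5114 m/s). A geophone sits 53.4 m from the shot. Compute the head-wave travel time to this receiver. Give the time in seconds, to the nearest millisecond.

t = x/V₂ + 2h·√(V₂²−V₁²)/(V₁V₂).
√(V₂²−V₁²) = √(5114²−932²) = 5028.4 m/s; delay term = 2·54.4·5028.4/(932·5114) = 0.11478 s.
t = 53.4/5114 + 0.11478 = 0.12523 s.

0.125 s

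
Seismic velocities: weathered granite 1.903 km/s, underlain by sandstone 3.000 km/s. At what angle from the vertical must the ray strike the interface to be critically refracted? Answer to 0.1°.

Critical incidence: sin θ_c = V₁/V₂ = 1.903/3.000 = 0.6343.
θ_c = arcsin 0.6343 = 39.37°.

39.4°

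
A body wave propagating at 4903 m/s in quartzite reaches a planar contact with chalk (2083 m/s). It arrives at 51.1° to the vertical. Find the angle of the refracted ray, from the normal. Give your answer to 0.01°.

sin θ₁/V₁ = sin θ₂/V₂ ⇒ sin θ₂ = 2083·sin 51.1°/4903 = 2083·0.7782/4903 = 0.3306.
θ₂ = arcsin 0.3306 = 19.31° from the normal.

19.31°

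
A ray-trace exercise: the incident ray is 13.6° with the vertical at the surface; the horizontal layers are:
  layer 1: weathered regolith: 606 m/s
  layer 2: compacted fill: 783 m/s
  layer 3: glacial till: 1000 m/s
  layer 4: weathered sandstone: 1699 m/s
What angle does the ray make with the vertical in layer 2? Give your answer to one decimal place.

Snell's law across each interface conserves sin θ / V, so sin θ_2 = V_2·sin θ₁/V₁.
sin θ_2 = 783 × sin 13.6° / 606 = 0.3038.
θ_2 = 17.69° from the vertical.

17.7°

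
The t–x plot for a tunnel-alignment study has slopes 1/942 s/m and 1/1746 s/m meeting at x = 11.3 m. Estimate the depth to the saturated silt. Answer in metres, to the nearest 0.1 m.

3.1 m

h = (x_cross/2)·√((V₂−V₁)/(V₂+V₁)).
(V₂−V₁)/(V₂+V₁) = (1746−942)/(1746+942) = 0.2991; √ = 0.5469.
h = (11.3/2)·0.5469 = 3.09 m.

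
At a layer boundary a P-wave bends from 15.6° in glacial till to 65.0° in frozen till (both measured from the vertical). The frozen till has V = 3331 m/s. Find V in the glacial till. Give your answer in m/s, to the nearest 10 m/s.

990 m/s

Snell's law: sin 15.6°/V₁ = sin 65.0°/V₂.
V₁ = V₂·sin 15.6°/sin 65.0° = 3331 × 0.2967 = 988.37 m/s.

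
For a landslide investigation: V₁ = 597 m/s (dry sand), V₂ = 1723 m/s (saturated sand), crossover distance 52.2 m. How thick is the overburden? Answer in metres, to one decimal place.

x_cross = 2h·√((V₂+V₁)/(V₂−V₁)) → h = x_cross / (2·√((V₂+V₁)/(V₂−V₁))).
√((V₂+V₁)/(V₂−V₁)) = √((1723+597)/(1723−597)) = 1.4354.
h = 52.2 / (2·1.4354) = 18.18 m.

18.2 m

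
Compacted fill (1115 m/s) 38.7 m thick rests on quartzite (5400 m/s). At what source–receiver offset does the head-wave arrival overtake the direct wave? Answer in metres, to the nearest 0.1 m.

θ_c = arcsin(1115/5400) = 11.92°, so cos θ_c = 0.9785 and tᵢ = 2h cos θ_c/V₁ = 0.0679 s.
At crossover x/V₁ = x/V₂ + tᵢ ⇒ x = tᵢ/(1/V₁ − 1/V₂) = 0.06792/(8.9686e-04 − 1.8519e-04) = 95.44 m.

95.4 m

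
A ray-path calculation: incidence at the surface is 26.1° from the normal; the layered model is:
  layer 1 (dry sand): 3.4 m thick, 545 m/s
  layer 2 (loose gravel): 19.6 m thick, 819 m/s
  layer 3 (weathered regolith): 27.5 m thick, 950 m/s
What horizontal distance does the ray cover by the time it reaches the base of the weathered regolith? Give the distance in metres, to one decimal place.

51.8 m

Apply Snell's law at each interface; in layer i the horizontal offset is hᵢ·tan θᵢ.
Layer 1: θ = 26.10°; offset = 3.4·tan 26.10° = 1.666 m.
Layer 2: sin θ = 819·sin 26.1°/545 = 0.6611, θ = 41.39°; offset = 19.6·tan 41.39° = 17.271 m.
Layer 3: sin θ = 950·sin 26.1°/545 = 0.7669, θ = 50.07°; offset = 27.5·tan 50.07° = 32.859 m.
Σ offsets = 51.795 m.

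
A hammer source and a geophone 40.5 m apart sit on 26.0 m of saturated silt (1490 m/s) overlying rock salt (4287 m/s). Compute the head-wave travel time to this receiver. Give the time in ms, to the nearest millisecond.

42 ms

θ_c = arcsin(V₁/V₂) = arcsin(1490/4287) = 20.34°, cos θ_c = 0.9377.
Intercept time tᵢ = 2h cos θ_c / V₁ = 2·26.0·0.9377/1490 = 0.03272 s.
t = x/V₂ + tᵢ = 40.5/4287 + 0.03272 = 0.04217 s.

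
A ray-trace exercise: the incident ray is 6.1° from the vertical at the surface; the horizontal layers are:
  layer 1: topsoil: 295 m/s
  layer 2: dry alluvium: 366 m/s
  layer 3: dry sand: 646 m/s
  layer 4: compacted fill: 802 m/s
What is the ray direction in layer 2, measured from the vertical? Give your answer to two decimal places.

Snell's law across each interface conserves sin θ / V, so sin θ_2 = V_2·sin θ₁/V₁.
sin θ_2 = 366 × sin 6.1° / 295 = 0.1318.
θ_2 = arcsin 0.1318 = 7.58°.

7.58°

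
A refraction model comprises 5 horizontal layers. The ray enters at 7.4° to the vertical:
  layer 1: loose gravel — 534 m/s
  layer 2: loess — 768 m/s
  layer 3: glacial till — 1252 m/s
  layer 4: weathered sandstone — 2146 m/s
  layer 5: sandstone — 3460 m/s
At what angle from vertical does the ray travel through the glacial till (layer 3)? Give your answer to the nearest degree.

Ray parameter p = sin 7.4° / 534 = 2.4119e-04 s/m.
sin θ_3 = p·V_3 = 2.4119e-04 × 1252 = 0.3020.
θ_3 = arcsin 0.3020 = 17.58°.

18°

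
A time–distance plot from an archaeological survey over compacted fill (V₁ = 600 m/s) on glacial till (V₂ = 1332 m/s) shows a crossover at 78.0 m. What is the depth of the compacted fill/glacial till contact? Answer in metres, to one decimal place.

h = (x_cross/2)·√((V₂−V₁)/(V₂+V₁)).
(V₂−V₁)/(V₂+V₁) = (1332−600)/(1332+600) = 0.3789; √ = 0.6155.
h = (78.0/2)·0.6155 = 24.01 m.

24.0 m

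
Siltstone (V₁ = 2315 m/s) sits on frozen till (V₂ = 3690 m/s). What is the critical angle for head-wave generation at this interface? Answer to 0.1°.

Critical incidence: sin θ_c = V₁/V₂ = 2315/3690 = 0.6274.
θ_c = arcsin 0.6274 = 38.86°.

38.9°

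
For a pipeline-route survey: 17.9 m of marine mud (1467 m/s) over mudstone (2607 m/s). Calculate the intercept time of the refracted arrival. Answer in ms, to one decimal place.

20.2 ms

θ_c = arcsin(V₁/V₂) = arcsin(1467/2607) = 34.24°; cos θ_c = 0.8267.
tᵢ = 2h·cos θ_c / V₁ = 2·17.9·0.8267 / 1467 = 0.02017 s.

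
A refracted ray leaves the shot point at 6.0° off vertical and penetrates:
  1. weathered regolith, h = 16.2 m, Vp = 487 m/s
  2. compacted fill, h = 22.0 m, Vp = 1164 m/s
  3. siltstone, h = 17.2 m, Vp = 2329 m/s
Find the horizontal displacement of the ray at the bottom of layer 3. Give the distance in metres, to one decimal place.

17.3 m

Apply Snell's law at each interface; in layer i the horizontal offset is hᵢ·tan θᵢ.
Layer 1: θ = 6.00°; offset = 16.2·tan 6.00° = 1.703 m.
Layer 2: sin θ = 1164·sin 6.0°/487 = 0.2498, θ = 14.47°; offset = 22.0·tan 14.47° = 5.676 m.
Layer 3: sin θ = 2329·sin 6.0°/487 = 0.4999, θ = 29.99°; offset = 17.2·tan 29.99° = 9.928 m.
Σ offsets = 17.307 m.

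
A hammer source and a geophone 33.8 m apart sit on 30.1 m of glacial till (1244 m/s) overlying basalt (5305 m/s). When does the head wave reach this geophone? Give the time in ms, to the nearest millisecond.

53 ms

t = x/V₂ + 2h·√(V₂²−V₁²)/(V₁V₂).
√(V₂²−V₁²) = √(5305²−1244²) = 5157.1 m/s; delay term = 2·30.1·5157.1/(1244·5305) = 0.04704 s.
t = 33.8/5305 + 0.04704 = 0.05341 s.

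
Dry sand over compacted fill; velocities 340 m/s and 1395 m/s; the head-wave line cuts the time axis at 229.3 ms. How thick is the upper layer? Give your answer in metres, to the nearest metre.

40 m

h = tᵢ·V₁·V₂ / (2·√(V₂²−V₁²)).
√(V₂²−V₁²) = √(1395² − 340²) = 1352.9 m/s.
h = 0.2293 s × 340 × 1395 / (2 × 1352.9) = 40.19 m.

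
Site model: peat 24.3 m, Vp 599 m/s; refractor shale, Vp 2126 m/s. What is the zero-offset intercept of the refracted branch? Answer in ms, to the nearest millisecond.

tᵢ = 2h·√(V₂²−V₁²)/(V₁V₂).
√(V₂²−V₁²) = √(2126²−599²) = 2039.9 m/s.
tᵢ = 2·24.3·2039.9/(599·2126) = 0.07785 s.

78 ms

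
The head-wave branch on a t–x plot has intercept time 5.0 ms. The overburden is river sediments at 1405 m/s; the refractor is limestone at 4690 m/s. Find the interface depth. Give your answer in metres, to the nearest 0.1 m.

θ_c = arcsin(1405/4690) = 17.43°; cos θ_c = 0.9541.
tᵢ = 2h cos θ_c/V₁ ⇒ h = tᵢ·V₁/(2 cos θ_c) = 0.005·1405/(2·0.9541) = 3.68 m.

3.7 m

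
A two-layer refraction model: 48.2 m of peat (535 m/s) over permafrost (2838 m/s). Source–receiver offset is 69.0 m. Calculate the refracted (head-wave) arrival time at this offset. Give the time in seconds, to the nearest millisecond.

0.201 s

θ_c = arcsin(V₁/V₂) = arcsin(535/2838) = 10.87°, cos θ_c = 0.9821.
Intercept time tᵢ = 2h cos θ_c / V₁ = 2·48.2·0.9821/535 = 0.17696 s.
t = x/V₂ + tᵢ = 69.0/2838 + 0.17696 = 0.20127 s.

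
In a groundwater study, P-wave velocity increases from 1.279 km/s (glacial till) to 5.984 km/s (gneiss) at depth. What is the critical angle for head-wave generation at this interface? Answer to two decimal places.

12.34°

Critical incidence: sin θ_c = V₁/V₂ = 1.279/5.984 = 0.2137.
θ_c = arcsin 0.2137 = 12.34°.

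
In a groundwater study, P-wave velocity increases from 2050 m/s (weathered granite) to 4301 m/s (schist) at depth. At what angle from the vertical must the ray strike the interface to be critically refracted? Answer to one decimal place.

28.5°

At critical incidence the refracted ray runs along the interface (θ₂ = 90°), so sin θ_c = V₁/V₂.
θ_c = arcsin(2050/4301) = arcsin 0.4766 = 28.47°.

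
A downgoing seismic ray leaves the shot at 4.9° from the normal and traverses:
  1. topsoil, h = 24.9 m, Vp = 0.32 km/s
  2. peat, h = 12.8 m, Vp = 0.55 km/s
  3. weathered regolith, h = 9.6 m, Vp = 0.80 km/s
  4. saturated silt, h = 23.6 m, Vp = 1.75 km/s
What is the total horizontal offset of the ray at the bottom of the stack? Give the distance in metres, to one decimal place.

18.6 m

Ray parameter p = sin 4.9° / 0.32 km/s = 2.6693e-01 s/km.
Layer 1: θ = 4.90°; offset = 24.9·tan 4.90° = 2.135 m.
Layer 2: sin θ = p·0.55 = 0.1468 → θ = 8.44°; offset = 12.8·tan 8.44° = 1.900 m.
Layer 3: sin θ = p·0.80 = 0.2135 → θ = 12.33°; offset = 9.6·tan 12.33° = 2.098 m.
Layer 4: sin θ = p·1.75 = 0.4671 → θ = 27.85°; offset = 23.6·tan 27.85° = 12.468 m.
Total horizontal offset = 18.601 m.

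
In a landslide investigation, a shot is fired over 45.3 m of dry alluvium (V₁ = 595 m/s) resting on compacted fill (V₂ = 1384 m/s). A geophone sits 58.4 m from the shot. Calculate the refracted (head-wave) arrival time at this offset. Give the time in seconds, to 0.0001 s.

t = x/V₂ + 2h·√(V₂²−V₁²)/(V₁V₂).
√(V₂²−V₁²) = √(1384²−595²) = 1249.6 m/s; delay term = 2·45.3·1249.6/(595·1384) = 0.13748 s.
t = 58.4/1384 + 0.13748 = 0.17968 s.

0.1797 s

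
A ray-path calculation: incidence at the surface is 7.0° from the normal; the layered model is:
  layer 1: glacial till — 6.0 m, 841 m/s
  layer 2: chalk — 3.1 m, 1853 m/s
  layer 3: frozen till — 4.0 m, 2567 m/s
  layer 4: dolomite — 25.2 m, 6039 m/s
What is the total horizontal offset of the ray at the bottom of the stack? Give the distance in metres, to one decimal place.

48.8 m

p = sin θ₁/V₁ = sin 7.0°/841 = 1.4491e-04 s/m is conserved through the stack.
Layer 1: θ = 7.00°; offset = 6.0·tan 7.00° = 0.737 m.
Layer 2: sin θ = p·1853 = 0.2685 → θ = 15.58°; offset = 3.1·tan 15.58° = 0.864 m.
Layer 3: sin θ = p·2567 = 0.3720 → θ = 21.84°; offset = 4.0·tan 21.84° = 1.603 m.
Layer 4: sin θ = p·6039 = 0.8751 → θ = 61.06°; offset = 25.2·tan 61.06° = 45.571 m.
Total horizontal offset = 48.775 m.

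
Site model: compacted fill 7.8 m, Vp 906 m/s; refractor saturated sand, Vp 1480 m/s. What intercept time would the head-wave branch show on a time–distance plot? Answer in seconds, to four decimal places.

0.0136 s

tᵢ = 2h·√(V₂²−V₁²)/(V₁V₂).
√(V₂²−V₁²) = √(1480²−906²) = 1170.3 m/s.
tᵢ = 2·7.8·1170.3/(906·1480) = 0.01362 s.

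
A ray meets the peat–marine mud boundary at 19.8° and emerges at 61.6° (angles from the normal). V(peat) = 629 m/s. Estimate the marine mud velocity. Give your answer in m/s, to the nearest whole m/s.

sin 19.8° = 0.3387; sin 61.6° = 0.8796.
V₂ = V₁·(sin θ₂/sin θ₁) = 629·(0.8796/0.3387) = 1633.41 m/s.

1633 m/s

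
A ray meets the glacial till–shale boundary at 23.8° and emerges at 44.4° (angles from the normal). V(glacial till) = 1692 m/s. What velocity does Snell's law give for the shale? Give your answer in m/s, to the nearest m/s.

sin 23.8° = 0.4035; sin 44.4° = 0.6997.
V₂ = V₁·(sin θ₂/sin θ₁) = 1692·(0.6997/0.4035) = 2933.57 m/s.

2934 m/s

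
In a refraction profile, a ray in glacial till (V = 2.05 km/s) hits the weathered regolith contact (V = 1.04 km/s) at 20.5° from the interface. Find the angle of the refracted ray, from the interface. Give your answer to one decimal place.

61.6°

Convert to the normal: θ₁ = 90° − 20.5° = 69.5°.
sin θ₁/V₁ = sin θ₂/V₂ ⇒ sin θ₂ = 1.04·sin 69.5°/2.05 = 1.04·0.9367/2.05 = 0.4752.
θ₂ = sin⁻¹(0.4752) = 28.37° (from vertical).
From the interface: 90° − 28.37° = 61.63°.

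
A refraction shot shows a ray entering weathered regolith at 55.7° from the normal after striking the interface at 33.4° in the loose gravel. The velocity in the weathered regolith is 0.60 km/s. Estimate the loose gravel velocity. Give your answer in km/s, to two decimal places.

Snell's law: sin 33.4°/V₁ = sin 55.7°/V₂.
V₁ = V₂·sin 33.4°/sin 55.7° = 0.60 × 0.6664 = 0.40 km/s.

0.40 km/s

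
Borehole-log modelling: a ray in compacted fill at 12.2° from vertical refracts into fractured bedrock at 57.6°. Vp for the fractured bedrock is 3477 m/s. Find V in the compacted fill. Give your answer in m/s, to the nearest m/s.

870 m/s

sin 12.2° = 0.2113; sin 57.6° = 0.8443.
V₁ = V₂·(sin θ₁/sin θ₂) = 3477·(0.2113/0.8443) = 870.25 m/s.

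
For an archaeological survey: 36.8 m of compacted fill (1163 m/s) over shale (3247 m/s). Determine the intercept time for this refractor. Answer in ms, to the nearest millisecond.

59 ms

tᵢ = 2h·√(V₂²−V₁²)/(V₁V₂).
√(V₂²−V₁²) = √(3247²−1163²) = 3031.6 m/s.
tᵢ = 2·36.8·3031.6/(1163·3247) = 0.05909 s.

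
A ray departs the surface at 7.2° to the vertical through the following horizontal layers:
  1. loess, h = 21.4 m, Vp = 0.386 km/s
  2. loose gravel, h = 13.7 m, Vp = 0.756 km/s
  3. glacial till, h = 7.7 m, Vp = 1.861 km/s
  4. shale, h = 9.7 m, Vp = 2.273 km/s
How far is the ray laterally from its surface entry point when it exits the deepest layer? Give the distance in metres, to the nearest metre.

23 m

Apply Snell's law at each interface; in layer i the horizontal offset is hᵢ·tan θᵢ.
Layer 1: θ = 7.20°; offset = 21.4·tan 7.20° = 2.703 m.
Layer 2: sin θ = 0.756·sin 7.2°/0.386 = 0.2455, θ = 14.21°; offset = 13.7·tan 14.21° = 3.469 m.
Layer 3: sin θ = 1.861·sin 7.2°/0.386 = 0.6043, θ = 37.18°; offset = 7.7·tan 37.18° = 5.839 m.
Layer 4: sin θ = 2.273·sin 7.2°/0.386 = 0.7380, θ = 47.56°; offset = 9.7·tan 47.56° = 10.610 m.
Σ offsets = 22.622 m.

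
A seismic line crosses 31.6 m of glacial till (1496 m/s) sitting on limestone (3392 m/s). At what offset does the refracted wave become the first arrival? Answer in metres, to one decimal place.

θ_c = arcsin(1496/3392) = 26.17°, so cos θ_c = 0.8975 and tᵢ = 2h cos θ_c/V₁ = 0.0379 s.
At crossover x/V₁ = x/V₂ + tᵢ ⇒ x = tᵢ/(1/V₁ − 1/V₂) = 0.03792/(6.6845e-04 − 2.9481e-04) = 101.48 m.

101.5 m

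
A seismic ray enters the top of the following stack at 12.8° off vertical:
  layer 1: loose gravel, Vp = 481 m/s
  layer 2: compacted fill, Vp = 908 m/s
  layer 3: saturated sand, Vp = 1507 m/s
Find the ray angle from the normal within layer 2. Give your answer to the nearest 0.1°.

24.7°

Snell's law across each interface conserves sin θ / V, so sin θ_2 = V_2·sin θ₁/V₁.
sin θ_2 = 908 × sin 12.8° / 481 = 0.4182.
θ_2 = 24.72° from the vertical.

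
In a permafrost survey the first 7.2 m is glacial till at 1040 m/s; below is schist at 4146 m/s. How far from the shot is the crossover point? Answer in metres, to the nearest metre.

19 m

θ_c = arcsin(1040/4146) = 14.53°, so cos θ_c = 0.9680 and tᵢ = 2h cos θ_c/V₁ = 0.0134 s.
At crossover x/V₁ = x/V₂ + tᵢ ⇒ x = tᵢ/(1/V₁ − 1/V₂) = 0.01340/(9.6154e-04 − 2.4120e-04) = 18.61 m.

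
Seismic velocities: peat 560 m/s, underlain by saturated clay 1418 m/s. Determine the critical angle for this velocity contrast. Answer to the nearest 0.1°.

At critical incidence the refracted ray runs along the interface (θ₂ = 90°), so sin θ_c = V₁/V₂.
θ_c = arcsin(560/1418) = arcsin 0.3949 = 23.26°.

23.3°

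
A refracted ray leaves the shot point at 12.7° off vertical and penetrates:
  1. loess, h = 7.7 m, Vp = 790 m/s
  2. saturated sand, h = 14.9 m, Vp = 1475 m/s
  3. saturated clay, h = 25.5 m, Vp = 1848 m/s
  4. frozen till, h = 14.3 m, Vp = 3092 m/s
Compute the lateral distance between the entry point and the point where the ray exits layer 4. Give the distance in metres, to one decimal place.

47.9 m

p = sin θ₁/V₁ = sin 12.7°/790 = 2.7829e-04 s/m is conserved through the stack.
Layer 1: θ = 12.70°; offset = 7.7·tan 12.70° = 1.735 m.
Layer 2: sin θ = p·1475 = 0.4105 → θ = 24.23°; offset = 14.9·tan 24.23° = 6.707 m.
Layer 3: sin θ = p·1848 = 0.5143 → θ = 30.95°; offset = 25.5·tan 30.95° = 15.291 m.
Layer 4: sin θ = p·3092 = 0.8605 → θ = 59.37°; offset = 14.3·tan 59.37° = 24.150 m.
Total horizontal offset = 47.883 m.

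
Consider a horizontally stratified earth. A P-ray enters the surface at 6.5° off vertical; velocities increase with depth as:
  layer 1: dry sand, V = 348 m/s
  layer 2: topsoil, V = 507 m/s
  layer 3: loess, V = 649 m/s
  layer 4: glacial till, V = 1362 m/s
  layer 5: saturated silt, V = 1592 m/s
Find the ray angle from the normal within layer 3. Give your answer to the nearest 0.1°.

Snell's law across each interface conserves sin θ / V, so sin θ_3 = V_3·sin θ₁/V₁.
sin θ_3 = 649 × sin 6.5° / 348 = 0.2111.
θ_3 = arcsin 0.2111 = 12.19°.

12.2°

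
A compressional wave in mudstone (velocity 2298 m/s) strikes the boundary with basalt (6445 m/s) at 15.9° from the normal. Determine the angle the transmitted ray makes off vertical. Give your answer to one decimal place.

Snell's law: sin θ₂ = (V₂/V₁)·sin θ₁ = (6445/2298)·sin 15.9° = 0.7683.
θ₂ = arcsin 0.7683 = 50.21° from the normal.

50.2°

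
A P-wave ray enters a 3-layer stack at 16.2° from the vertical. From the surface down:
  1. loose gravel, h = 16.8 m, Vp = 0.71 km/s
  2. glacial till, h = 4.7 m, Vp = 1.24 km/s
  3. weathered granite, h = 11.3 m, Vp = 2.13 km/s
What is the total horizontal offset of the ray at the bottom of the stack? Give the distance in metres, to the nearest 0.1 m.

Apply Snell's law at each interface; in layer i the horizontal offset is hᵢ·tan θᵢ.
Layer 1: θ = 16.20°; offset = 16.8·tan 16.20° = 4.881 m.
Layer 2: sin θ = 1.24·sin 16.2°/0.71 = 0.4873, θ = 29.16°; offset = 4.7·tan 29.16° = 2.622 m.
Layer 3: sin θ = 2.13·sin 16.2°/0.71 = 0.8370, θ = 56.82°; offset = 11.3·tan 56.82° = 17.283 m.
Σ offsets = 24.786 m.

24.8 m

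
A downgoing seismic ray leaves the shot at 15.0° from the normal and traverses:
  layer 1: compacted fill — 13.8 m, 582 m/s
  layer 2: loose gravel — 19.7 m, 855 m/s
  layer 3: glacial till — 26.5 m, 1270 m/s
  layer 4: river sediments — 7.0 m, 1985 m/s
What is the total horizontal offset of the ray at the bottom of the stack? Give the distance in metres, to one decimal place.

43.1 m

Apply Snell's law at each interface; in layer i the horizontal offset is hᵢ·tan θᵢ.
Layer 1: θ = 15.00°; offset = 13.8·tan 15.00° = 3.698 m.
Layer 2: sin θ = 855·sin 15.0°/582 = 0.3802, θ = 22.35°; offset = 19.7·tan 22.35° = 8.099 m.
Layer 3: sin θ = 1270·sin 15.0°/582 = 0.5648, θ = 34.39°; offset = 26.5·tan 34.39° = 18.136 m.
Layer 4: sin θ = 1985·sin 15.0°/582 = 0.8827, θ = 61.97°; offset = 7.0·tan 61.97° = 13.151 m.
Σ offsets = 43.084 m.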